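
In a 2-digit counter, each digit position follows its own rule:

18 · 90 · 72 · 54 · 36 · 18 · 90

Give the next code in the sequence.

72

First digit: −2 each step, mod 10, so 1, 9, 7, 5, 3, 1, 9 → 7.
Second digit goes 8, 0, 2, 4, 6, 8, 0 → 2 (+2 each step, mod 10).
Combining the parts gives 72.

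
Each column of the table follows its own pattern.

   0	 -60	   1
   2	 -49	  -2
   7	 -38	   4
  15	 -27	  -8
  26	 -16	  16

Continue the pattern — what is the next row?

First component: differences are 2, 5, 8, … (increasing by 3 each time); 0, 2, 7, 15, 26 → 40.
Second component: +11 each step, so -60, -49, -38, -27, -16 → -5.
Third component: ×(-2) each step; 1, -2, 4, -8, 16 → -32.
Combining the parts gives 40  -5  -32.

40  -5  -32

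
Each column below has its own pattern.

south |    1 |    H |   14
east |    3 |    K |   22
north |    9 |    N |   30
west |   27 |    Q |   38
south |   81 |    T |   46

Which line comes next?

east  243  W  54

Direction goes south, east, north, west, south → east (repeats south → east → north → west).
Second component: ×3 each step, so 1, 3, 9, 27, 81 → 243.
For the letter, letters move forward 3 places in the alphabet: H, K, N, Q, T → W.
For the fourth component, +8 each step: 14, 22, 30, 38, 46 → 54.
So the next line is east  243  W  54.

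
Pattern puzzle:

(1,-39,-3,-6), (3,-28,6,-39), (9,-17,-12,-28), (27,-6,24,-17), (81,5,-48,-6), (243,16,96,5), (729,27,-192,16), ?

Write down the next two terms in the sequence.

For the first component, ×3 each step: 1, 3, 9, 27, 81, 243, 729 → 2187 → 6561.
Second component goes -39, -28, -17, -6, 5, 16, 27 → 38 → 49 (+11 each step).
Third component: ×(-2) each step; -3, 6, -12, 24, -48, 96, -192 → 384 → -768.
Fourth component: always the previous value of the second component, so -6, -39, -28, -17, -6, 5, 16 → 27 → 38.
Putting the parts together: (2187,38,384,27) and then (6561,49,-768,38).

(2187,38,384,27), (6561,49,-768,38)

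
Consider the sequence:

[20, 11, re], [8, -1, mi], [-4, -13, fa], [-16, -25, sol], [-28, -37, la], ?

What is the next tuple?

[-40, -49, ti]

First value: 20, 8, -4, -16, -28 → -40 (−12 each step).
Second value: always 9 less than the first value; 11, -1, -13, -25, -37 → -49.
Note — runs through the solfège scale do→ti: re, mi, fa, sol, la → ti.
Combining the parts gives [-40, -49, ti].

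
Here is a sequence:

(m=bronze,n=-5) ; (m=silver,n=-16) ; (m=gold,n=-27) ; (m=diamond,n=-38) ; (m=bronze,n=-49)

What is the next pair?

M: repeats bronze → silver → gold → diamond, so bronze, silver, gold, diamond, bronze → silver.
N: -5, -16, -27, -38, -49 → -60 (−11 each step).
So the next pair is (m=silver,n=-60).

(m=silver,n=-60)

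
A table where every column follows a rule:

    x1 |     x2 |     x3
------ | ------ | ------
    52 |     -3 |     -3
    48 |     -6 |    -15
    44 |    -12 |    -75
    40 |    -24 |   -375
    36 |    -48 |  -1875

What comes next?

Column x1 — −4 each step: 52, 48, 44, 40, 36 → 32.
Column x2: ×2 each step, so -3, -6, -12, -24, -48 → -96.
Column x3 goes -3, -15, -75, -375, -1875 → -9375 (×5 each step).
So the next line is 32  -96  -9375.

32  -96  -9375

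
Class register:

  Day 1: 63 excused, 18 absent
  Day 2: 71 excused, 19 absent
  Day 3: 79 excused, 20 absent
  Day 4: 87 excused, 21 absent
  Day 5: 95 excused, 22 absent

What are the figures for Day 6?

103 excused, 23 absent

Excused — +8 each step: 63, 71, 79, 87, 95 → 103.
Absent goes 18, 19, 20, 21, 22 → 23 (+1 each step).
Combining the parts gives 103 excused, 23 absent.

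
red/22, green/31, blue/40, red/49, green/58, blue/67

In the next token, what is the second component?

Second component — +9 each step: 22, 31, 40, 49, 58, 67 → 76.

76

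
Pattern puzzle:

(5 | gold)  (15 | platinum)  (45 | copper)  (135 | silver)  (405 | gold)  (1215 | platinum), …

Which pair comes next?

First value: 5, 15, 45, 135, 405, 1215 → 3645 (×3 each step).
For the metal, repeats gold → platinum → copper → silver: gold, platinum, copper, silver, gold, platinum → copper.
Combining the parts gives (3645 | copper).

(3645 | copper)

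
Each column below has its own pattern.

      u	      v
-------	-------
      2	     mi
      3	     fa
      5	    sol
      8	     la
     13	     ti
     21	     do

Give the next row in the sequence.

Column u — each term is the sum of the two before it: 2, 3, 5, 8, 13, 21 → 34.
Column v goes mi, fa, sol, la, ti, do → re (runs through the solfège scale do→ti).
Putting it together: 34  re.

34  re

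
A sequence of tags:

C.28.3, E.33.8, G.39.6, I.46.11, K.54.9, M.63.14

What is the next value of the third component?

12

Third component: alternating steps +5, −2, +5, −2, …, so 3, 8, 6, 11, 9, 14 → 12.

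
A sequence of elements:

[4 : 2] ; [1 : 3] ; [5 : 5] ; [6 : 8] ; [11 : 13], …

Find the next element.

[17 : 21]

First entry: each term is the sum of the two before it; 4, 1, 5, 6, 11 → 17.
Second entry: each term is the sum of the two before it, so 2, 3, 5, 8, 13 → 21.
So the next element is [17 : 21].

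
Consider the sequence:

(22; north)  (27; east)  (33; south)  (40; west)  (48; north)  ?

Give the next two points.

(57; east), (67; south)

First slot: differences are 5, 6, 7, … (increasing by 1 each time); 22, 27, 33, 40, 48 → 57 → 67.
Direction — repeats north → east → south → west: north, east, south, west, north → east → south.
So the next two points are (57; east) and (67; south).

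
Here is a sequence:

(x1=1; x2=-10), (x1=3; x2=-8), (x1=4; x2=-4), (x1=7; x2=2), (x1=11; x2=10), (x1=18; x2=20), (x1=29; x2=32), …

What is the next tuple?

X1: each term is the sum of the two before it, so 1, 3, 4, 7, 11, 18, 29 → 47.
X2 — differences are 2, 4, 6, … (increasing by 2 each time): -10, -8, -4, 2, 10, 20, 32 → 46.
Combining the parts gives (x1=47; x2=46).

(x1=47; x2=46)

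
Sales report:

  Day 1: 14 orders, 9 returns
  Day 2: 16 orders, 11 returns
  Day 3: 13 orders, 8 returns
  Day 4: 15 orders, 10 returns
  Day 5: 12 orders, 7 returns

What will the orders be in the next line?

For the orders, alternating steps +2, −3, +2, −3, …: 14, 16, 13, 15, 12 → 14.

14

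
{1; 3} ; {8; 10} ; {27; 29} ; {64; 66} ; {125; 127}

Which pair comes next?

{216; 218}

First coordinate — perfect cubes: 1³, 2³, 3³, …: 1, 8, 27, 64, 125 → 216.
Second coordinate goes 3, 10, 29, 66, 127 → 218 (always 2 more than the first coordinate).
So the next pair is {216; 218}.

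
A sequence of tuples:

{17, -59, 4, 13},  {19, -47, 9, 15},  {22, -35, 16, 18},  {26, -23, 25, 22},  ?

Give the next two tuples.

{31, -11, 36, 27}, {37, 1, 49, 33}

First slot: differences are 2, 3, 4, … (increasing by 1 each time); 17, 19, 22, 26 → 31 → 37.
Second slot: -59, -47, -35, -23 → -11 → 1 (+12 each step).
Third slot: perfect squares: 2², 3², 4², …, so 4, 9, 16, 25 → 36 → 49.
For the fourth slot, always 4 less than the first slot: 13, 15, 18, 22 → 27 → 33.
Putting the parts together: {31, -11, 36, 27} and then {37, 1, 49, 33}.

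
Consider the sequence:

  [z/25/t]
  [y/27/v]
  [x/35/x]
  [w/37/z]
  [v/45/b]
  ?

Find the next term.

[u/47/d]

First letter goes z, y, x, w, v → u (letters move back 1 place in the alphabet).
For the second part, alternating steps +2, +8, +2, +8, …: 25, 27, 35, 37, 45 → 47.
For the second letter, letters move forward 2 places in the alphabet, wrapping Z→A: t, v, x, z, b → d.
Combining the parts gives [u/47/d].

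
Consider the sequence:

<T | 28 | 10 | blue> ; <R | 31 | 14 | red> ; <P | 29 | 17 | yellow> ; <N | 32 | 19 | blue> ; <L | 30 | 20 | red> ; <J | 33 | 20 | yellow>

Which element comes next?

Letter goes T, R, P, N, L, J → H (letters move back 2 places in the alphabet).
For the second coordinate, alternating steps +3, −2, +3, −2, …: 28, 31, 29, 32, 30, 33 → 31.
Third coordinate: differences are 4, 3, 2, … (decreasing by 1 each time); 10, 14, 17, 19, 20, 20 → 19.
For the colour, repeats blue → red → yellow: blue, red, yellow, blue, red, yellow → blue.
Putting it together: <H | 31 | 19 | blue>.

<H | 31 | 19 | blue>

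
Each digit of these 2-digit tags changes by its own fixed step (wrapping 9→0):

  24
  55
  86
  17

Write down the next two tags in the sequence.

48 then 79

First digit — +3 each step, mod 10: 2, 5, 8, 1 → 4 → 7.
Second digit — +1 each step, mod 10: 4, 5, 6, 7 → 8 → 9.
Putting the parts together: 48 and then 79.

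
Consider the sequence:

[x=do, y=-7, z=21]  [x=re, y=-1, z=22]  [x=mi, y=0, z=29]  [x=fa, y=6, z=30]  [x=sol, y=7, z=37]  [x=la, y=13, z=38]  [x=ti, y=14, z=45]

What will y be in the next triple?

20

Y: alternating steps +6, +1, +6, +1, …; -7, -1, 0, 6, 7, 13, 14 → 20.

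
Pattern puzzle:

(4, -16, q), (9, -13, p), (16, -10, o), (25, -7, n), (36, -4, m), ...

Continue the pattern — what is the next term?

(49, -1, l)

First component: 4, 9, 16, 25, 36 → 49 (perfect squares: 2², 3², 4², …).
Second component: +3 each step; -16, -13, -10, -7, -4 → -1.
Letter: q, p, o, n, m → l (letters move back 1 place in the alphabet).
So the next term is (49, -1, l).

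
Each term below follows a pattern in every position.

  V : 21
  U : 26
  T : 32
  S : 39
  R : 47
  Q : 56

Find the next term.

Letter: V, U, T, S, R, Q → P (letters move back 1 place in the alphabet).
Second slot — differences are 5, 6, 7, … (increasing by 1 each time): 21, 26, 32, 39, 47, 56 → 66.
Putting it together: P : 66.

P : 66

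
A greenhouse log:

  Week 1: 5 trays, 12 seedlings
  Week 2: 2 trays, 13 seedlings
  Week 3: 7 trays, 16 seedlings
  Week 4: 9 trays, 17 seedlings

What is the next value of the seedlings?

Seedlings: alternating steps +1, +3, +1, +3, …, so 12, 13, 16, 17 → 20.

20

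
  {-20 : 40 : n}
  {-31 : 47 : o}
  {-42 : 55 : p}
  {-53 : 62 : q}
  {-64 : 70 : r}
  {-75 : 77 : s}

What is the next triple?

{-86 : 85 : t}

First value — −11 each step: -20, -31, -42, -53, -64, -75 → -86.
Second value goes 40, 47, 55, 62, 70, 77 → 85 (alternating steps +7, +8, +7, +8, …).
Letter: letters move forward 1 place in the alphabet; n, o, p, q, r, s → t.
Combining the parts gives {-86 : 85 : t}.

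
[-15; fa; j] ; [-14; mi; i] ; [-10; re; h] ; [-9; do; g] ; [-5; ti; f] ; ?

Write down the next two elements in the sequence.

First part: alternating steps +1, +4, +1, +4, …, so -15, -14, -10, -9, -5 → -4 → 0.
Note: fa, mi, re, do, ti → la → sol (runs backward through the solfège scale do→ti).
Letter: letters move back 1 place in the alphabet, so j, i, h, g, f → e → d.
Putting the parts together: [-4; la; e] and then [0; sol; d].

[-4; la; e], [0; sol; d]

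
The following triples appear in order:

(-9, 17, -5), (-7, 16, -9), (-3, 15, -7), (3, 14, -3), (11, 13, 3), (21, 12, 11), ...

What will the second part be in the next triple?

Second part goes 17, 16, 15, 14, 13, 12 → 11 (−1 each step).

11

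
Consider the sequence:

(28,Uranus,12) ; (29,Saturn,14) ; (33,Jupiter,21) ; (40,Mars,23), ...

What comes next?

(50,Earth,30)

First slot: 28, 29, 33, 40 → 50 (differences are 1, 4, 7, … (increasing by 3 each time)).
For the planet, runs backward through the planets Mercury→Neptune: Uranus, Saturn, Jupiter, Mars → Earth.
Third slot: alternating steps +2, +7, +2, +7, …, so 12, 14, 21, 23 → 30.
Combining the parts gives (50,Earth,30).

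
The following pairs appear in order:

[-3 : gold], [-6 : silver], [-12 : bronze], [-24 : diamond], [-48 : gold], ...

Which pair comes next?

First component: ×2 each step; -3, -6, -12, -24, -48 → -96.
Rank: gold, silver, bronze, diamond, gold → silver (repeats gold → silver → bronze → diamond).
Combining the parts gives [-96 : silver].

[-96 : silver]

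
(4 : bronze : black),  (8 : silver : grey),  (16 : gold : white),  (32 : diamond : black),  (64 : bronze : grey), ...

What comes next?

First coordinate: 4, 8, 16, 32, 64 → 128 (×2 each step).
Rank — repeats bronze → silver → gold → diamond: bronze, silver, gold, diamond, bronze → silver.
Shade: repeats black → grey → white; black, grey, white, black, grey → white.
Combining the parts gives (128 : silver : white).

(128 : silver : white)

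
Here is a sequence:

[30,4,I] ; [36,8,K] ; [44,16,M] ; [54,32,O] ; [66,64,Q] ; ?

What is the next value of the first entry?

80

For the first entry, differences are 6, 8, 10, … (increasing by 2 each time): 30, 36, 44, 54, 66 → 80.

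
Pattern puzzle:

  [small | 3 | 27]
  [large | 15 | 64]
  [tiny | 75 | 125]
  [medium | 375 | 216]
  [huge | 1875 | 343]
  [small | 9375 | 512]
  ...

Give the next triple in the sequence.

[large | 46875 | 729]

Size — repeats small → large → tiny → medium → huge: small, large, tiny, medium, huge, small → large.
Second entry: ×5 each step, so 3, 15, 75, 375, 1875, 9375 → 46875.
Third entry: 27, 64, 125, 216, 343, 512 → 729 (perfect cubes: 3³, 4³, 5³, …).
So the next triple is [large | 46875 | 729].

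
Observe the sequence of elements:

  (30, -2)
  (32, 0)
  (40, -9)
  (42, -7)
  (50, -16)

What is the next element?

(52, -14)

First entry: 30, 32, 40, 42, 50 → 52 (alternating steps +2, +8, +2, +8, …).
Second entry: alternating steps +2, −9, +2, −9, …, so -2, 0, -9, -7, -16 → -14.
Combining the parts gives (52, -14).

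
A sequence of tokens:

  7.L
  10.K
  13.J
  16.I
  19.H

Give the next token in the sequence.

22.G

First component: 7, 10, 13, 16, 19 → 22 (+3 each step).
Letter: letters move back 1 place in the alphabet, so L, K, J, I, H → G.
Putting it together: 22.G.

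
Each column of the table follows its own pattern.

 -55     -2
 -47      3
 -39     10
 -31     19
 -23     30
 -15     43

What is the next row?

-7  58

First component: +8 each step, so -55, -47, -39, -31, -23, -15 → -7.
Second component: -2, 3, 10, 19, 30, 43 → 58 (differences are 5, 7, 9, … (increasing by 2 each time)).
So the next row is -7  58.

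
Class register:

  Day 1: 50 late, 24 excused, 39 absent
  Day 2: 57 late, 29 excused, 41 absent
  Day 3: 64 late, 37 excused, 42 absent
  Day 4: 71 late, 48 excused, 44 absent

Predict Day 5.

Late: +7 each step; 50, 57, 64, 71 → 78.
Excused — differences are 5, 8, 11, … (increasing by 3 each time): 24, 29, 37, 48 → 62.
For the absent, alternating steps +2, +1, +2, +1, …: 39, 41, 42, 44 → 45.
Combining the parts gives 78 late, 62 excused, 45 absent.

78 late, 62 excused, 45 absent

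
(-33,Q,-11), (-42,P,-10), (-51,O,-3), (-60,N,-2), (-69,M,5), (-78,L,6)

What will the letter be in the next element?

First coordinate: -33, -42, -51, -60, -69, -78 → -87 (−9 each step).
Letter: letters move back 1 place in the alphabet; Q, P, O, N, M, L → K.
Third coordinate: alternating steps +1, +7, +1, +7, …, so -11, -10, -3, -2, 5, 6 → 13.

K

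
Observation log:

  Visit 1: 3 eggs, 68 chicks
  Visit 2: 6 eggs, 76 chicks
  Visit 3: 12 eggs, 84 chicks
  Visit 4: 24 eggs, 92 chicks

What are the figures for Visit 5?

48 eggs, 100 chicks

Eggs: ×2 each step, so 3, 6, 12, 24 → 48.
Chicks: 68, 76, 84, 92 → 100 (+8 each step).
Putting it together: 48 eggs, 100 chicks.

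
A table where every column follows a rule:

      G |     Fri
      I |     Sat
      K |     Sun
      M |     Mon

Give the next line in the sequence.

O  Tue

Letter: letters move forward 2 places in the alphabet; G, I, K, M → O.
Day: Fri, Sat, Sun, Mon → Tue (runs through the weekdays Mon→Sun).
So the next line is O  Tue.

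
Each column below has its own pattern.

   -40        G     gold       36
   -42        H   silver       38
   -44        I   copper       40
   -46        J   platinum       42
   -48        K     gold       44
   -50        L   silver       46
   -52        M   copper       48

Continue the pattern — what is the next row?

-54  N  platinum  50

First component: −2 each step, so -40, -42, -44, -46, -48, -50, -52 → -54.
Letter: G, H, I, J, K, L, M → N (letters move forward 1 place in the alphabet).
Metal: gold, silver, copper, platinum, gold, silver, copper → platinum (repeats gold → silver → copper → platinum).
For the fourth component, together with the first component always sums to -4: 36, 38, 40, 42, 44, 46, 48 → 50.
Putting it together: -54  N  platinum  50.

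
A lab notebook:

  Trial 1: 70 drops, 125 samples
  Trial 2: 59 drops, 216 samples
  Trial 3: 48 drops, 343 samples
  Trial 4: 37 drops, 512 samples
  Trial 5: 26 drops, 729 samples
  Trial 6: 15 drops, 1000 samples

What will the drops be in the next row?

4

Drops: −11 each step, so 70, 59, 48, 37, 26, 15 → 4.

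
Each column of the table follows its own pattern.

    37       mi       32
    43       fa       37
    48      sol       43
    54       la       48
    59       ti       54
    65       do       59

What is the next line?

70  re  65

First component goes 37, 43, 48, 54, 59, 65 → 70 (alternating steps +6, +5, +6, +5, …).
For the note, runs through the solfège scale do→ti: mi, fa, sol, la, ti, do → re.
Third component: 32, 37, 43, 48, 54, 59 → 65 (alternating steps +5, +6, +5, +6, …).
So the next line is 70  re  65.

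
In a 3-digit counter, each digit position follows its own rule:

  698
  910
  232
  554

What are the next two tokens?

First digit goes 6, 9, 2, 5 → 8 → 1 (+3 each step, mod 10).
Second digit goes 9, 1, 3, 5 → 7 → 9 (+2 each step, mod 10).
Third digit: +2 each step, mod 10; 8, 0, 2, 4 → 6 → 8.
Putting the parts together: 876 and then 198.

876 then 198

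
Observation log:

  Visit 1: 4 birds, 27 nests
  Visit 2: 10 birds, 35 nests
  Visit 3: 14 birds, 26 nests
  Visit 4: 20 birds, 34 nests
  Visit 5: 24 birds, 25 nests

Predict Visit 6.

Birds: 4, 10, 14, 20, 24 → 30 (alternating steps +6, +4, +6, +4, …).
Nests goes 27, 35, 26, 34, 25 → 33 (alternating steps +8, −9, +8, −9, …).
Combining the parts gives 30 birds, 33 nests.

30 birds, 33 nests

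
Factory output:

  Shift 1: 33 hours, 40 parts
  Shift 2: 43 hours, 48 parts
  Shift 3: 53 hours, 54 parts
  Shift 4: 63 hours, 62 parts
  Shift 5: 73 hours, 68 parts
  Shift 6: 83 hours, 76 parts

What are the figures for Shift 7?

93 hours, 82 parts

Hours: +10 each step; 33, 43, 53, 63, 73, 83 → 93.
For the parts, alternating steps +8, +6, +8, +6, …: 40, 48, 54, 62, 68, 76 → 82.
Putting it together: 93 hours, 82 parts.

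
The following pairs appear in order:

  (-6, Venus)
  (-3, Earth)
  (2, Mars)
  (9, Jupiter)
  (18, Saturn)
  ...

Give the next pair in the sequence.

First slot: differences are 3, 5, 7, … (increasing by 2 each time); -6, -3, 2, 9, 18 → 29.
Planet goes Venus, Earth, Mars, Jupiter, Saturn → Uranus (runs through the planets Mercury→Neptune).
Putting it together: (29, Uranus).

(29, Uranus)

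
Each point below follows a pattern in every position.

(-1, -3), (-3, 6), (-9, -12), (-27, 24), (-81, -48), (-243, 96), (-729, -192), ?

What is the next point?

(-2187, 384)

First value: -1, -3, -9, -27, -81, -243, -729 → -2187 (×3 each step).
Second value: -3, 6, -12, 24, -48, 96, -192 → 384 (×(-2) each step).
So the next point is (-2187, 384).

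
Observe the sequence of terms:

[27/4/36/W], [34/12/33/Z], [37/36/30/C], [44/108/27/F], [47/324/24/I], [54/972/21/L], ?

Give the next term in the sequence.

[57/2916/18/O]

First part — alternating steps +7, +3, +7, +3, …: 27, 34, 37, 44, 47, 54 → 57.
Second part — ×3 each step: 4, 12, 36, 108, 324, 972 → 2916.
Third part: −3 each step, so 36, 33, 30, 27, 24, 21 → 18.
For the letter, letters move forward 3 places in the alphabet, wrapping Z→A: W, Z, C, F, I, L → O.
So the next term is [57/2916/18/O].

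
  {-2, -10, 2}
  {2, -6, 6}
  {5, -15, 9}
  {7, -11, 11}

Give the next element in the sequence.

{8, -20, 12}

First slot: differences are 4, 3, 2, … (decreasing by 1 each time); -2, 2, 5, 7 → 8.
Second slot — alternating steps +4, −9, +4, −9, …: -10, -6, -15, -11 → -20.
Third slot: always 4 more than the first slot, so 2, 6, 9, 11 → 12.
So the next element is {8, -20, 12}.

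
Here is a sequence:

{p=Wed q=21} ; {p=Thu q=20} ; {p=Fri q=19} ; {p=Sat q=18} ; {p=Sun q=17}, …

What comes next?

{p=Mon q=16}

P — runs through the weekdays Mon→Sun: Wed, Thu, Fri, Sat, Sun → Mon.
For the q, −1 each step: 21, 20, 19, 18, 17 → 16.
Putting it together: {p=Mon q=16}.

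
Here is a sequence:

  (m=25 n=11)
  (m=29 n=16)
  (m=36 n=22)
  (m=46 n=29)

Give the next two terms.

M — differences are 4, 7, 10, … (increasing by 3 each time): 25, 29, 36, 46 → 59 → 75.
N: differences are 5, 6, 7, … (increasing by 1 each time); 11, 16, 22, 29 → 37 → 46.
So the next two terms are (m=59 n=37) and (m=75 n=46).

(m=59 n=37), (m=75 n=46)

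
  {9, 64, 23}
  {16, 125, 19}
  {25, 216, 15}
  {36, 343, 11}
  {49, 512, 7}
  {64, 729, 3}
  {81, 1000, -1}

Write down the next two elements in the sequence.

First entry: perfect squares: 3², 4², 5², …; 9, 16, 25, 36, 49, 64, 81 → 100 → 121.
Second entry: perfect cubes: 4³, 5³, 6³, …, so 64, 125, 216, 343, 512, 729, 1000 → 1331 → 1728.
For the third entry, −4 each step: 23, 19, 15, 11, 7, 3, -1 → -5 → -9.
Putting the parts together: {100, 1331, -5} and then {121, 1728, -9}.

{100, 1331, -5}, {121, 1728, -9}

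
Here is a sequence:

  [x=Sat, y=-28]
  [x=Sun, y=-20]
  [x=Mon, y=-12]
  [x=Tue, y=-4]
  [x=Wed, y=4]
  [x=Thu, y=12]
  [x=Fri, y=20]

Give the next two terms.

X — runs through the weekdays Mon→Sun: Sat, Sun, Mon, Tue, Wed, Thu, Fri → Sat → Sun.
Y — +8 each step: -28, -20, -12, -4, 4, 12, 20 → 28 → 36.
So the next two terms are [x=Sat, y=28] and [x=Sun, y=36].

[x=Sat, y=28], [x=Sun, y=36]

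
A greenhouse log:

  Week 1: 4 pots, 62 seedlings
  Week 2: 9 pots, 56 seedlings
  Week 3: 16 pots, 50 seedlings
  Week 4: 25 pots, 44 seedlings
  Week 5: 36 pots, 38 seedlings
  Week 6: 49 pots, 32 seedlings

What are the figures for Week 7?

Pots: perfect squares: 2², 3², 4², …, so 4, 9, 16, 25, 36, 49 → 64.
Seedlings: −6 each step, so 62, 56, 50, 44, 38, 32 → 26.
So the next record is 64 pots, 26 seedlings.

64 pots, 26 seedlings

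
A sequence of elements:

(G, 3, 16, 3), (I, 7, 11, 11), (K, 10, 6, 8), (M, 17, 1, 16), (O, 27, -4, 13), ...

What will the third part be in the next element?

Third part: 16, 11, 6, 1, -4 → -9 (−5 each step).

-9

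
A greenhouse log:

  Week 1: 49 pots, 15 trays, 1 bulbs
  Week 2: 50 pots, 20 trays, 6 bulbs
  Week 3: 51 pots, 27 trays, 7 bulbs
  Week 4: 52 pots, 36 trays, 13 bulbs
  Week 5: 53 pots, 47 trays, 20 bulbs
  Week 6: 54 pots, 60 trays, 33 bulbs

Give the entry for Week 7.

Pots: 49, 50, 51, 52, 53, 54 → 55 (+1 each step).
Trays goes 15, 20, 27, 36, 47, 60 → 75 (differences are 5, 7, 9, … (increasing by 2 each time)).
Bulbs goes 1, 6, 7, 13, 20, 33 → 53 (each term is the sum of the two before it).
Combining the parts gives 55 pots, 75 trays, 53 bulbs.

55 pots, 75 trays, 53 bulbs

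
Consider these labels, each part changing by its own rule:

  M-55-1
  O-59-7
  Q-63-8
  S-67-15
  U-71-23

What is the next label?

Letter — letters move forward 2 places in the alphabet: M, O, Q, S, U → W.
Second component: +4 each step, so 55, 59, 63, 67, 71 → 75.
Third component: each term is the sum of the two before it, so 1, 7, 8, 15, 23 → 38.
So the next label is W-75-38.

W-75-38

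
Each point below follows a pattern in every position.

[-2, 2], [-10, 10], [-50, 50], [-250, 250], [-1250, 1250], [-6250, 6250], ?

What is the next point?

[-31250, 31250]

First part: ×5 each step, so -2, -10, -50, -250, -1250, -6250 → -31250.
Second part: 2, 10, 50, 250, 1250, 6250 → 31250 (always the negative of the first part).
Combining the parts gives [-31250, 31250].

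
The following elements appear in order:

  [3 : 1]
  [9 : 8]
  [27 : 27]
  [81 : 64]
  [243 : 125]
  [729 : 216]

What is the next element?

[2187 : 343]

For the first component, ×3 each step: 3, 9, 27, 81, 243, 729 → 2187.
Second component: 1, 8, 27, 64, 125, 216 → 343 (perfect cubes: 1³, 2³, 3³, …).
So the next element is [2187 : 343].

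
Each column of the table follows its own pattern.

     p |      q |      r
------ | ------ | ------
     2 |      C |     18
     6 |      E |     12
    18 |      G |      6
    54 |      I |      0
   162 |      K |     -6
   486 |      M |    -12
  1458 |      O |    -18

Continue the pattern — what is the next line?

4374  Q  -24

For the column p, ×3 each step: 2, 6, 18, 54, 162, 486, 1458 → 4374.
Column q — letters move forward 2 places in the alphabet: C, E, G, I, K, M, O → Q.
Column r: −6 each step; 18, 12, 6, 0, -6, -12, -18 → -24.
So the next line is 4374  Q  -24.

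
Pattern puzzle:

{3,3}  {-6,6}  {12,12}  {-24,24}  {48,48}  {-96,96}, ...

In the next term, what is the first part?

192

For the first part, ×(-2) each step: 3, -6, 12, -24, 48, -96 → 192.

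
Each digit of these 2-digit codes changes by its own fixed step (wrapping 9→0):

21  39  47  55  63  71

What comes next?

For the first digit, +1 each step, mod 10: 2, 3, 4, 5, 6, 7 → 8.
For the second digit, −2 each step, mod 10: 1, 9, 7, 5, 3, 1 → 9.
So the next code is 89.

89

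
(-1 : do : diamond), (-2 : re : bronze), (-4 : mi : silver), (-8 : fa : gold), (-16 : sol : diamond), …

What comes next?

(-32 : la : bronze)

First coordinate goes -1, -2, -4, -8, -16 → -32 (×2 each step).
Note: runs through the solfège scale do→ti; do, re, mi, fa, sol → la.
Rank — repeats diamond → bronze → silver → gold: diamond, bronze, silver, gold, diamond → bronze.
Putting it together: (-32 : la : bronze).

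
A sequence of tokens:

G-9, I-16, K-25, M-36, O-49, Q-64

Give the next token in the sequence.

S-81

Letter — letters move forward 2 places in the alphabet: G, I, K, M, O, Q → S.
For the second component, perfect squares: 3², 4², 5², …: 9, 16, 25, 36, 49, 64 → 81.
Combining the parts gives S-81.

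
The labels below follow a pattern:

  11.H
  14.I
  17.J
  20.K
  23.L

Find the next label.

For the first component, +3 each step: 11, 14, 17, 20, 23 → 26.
Letter — letters move forward 1 place in the alphabet: H, I, J, K, L → M.
Combining the parts gives 26.M.

26.M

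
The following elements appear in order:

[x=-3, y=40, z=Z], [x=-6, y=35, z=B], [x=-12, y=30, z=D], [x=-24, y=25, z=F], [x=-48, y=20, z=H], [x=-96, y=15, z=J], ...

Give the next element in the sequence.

For the x, ×2 each step: -3, -6, -12, -24, -48, -96 → -192.
Y goes 40, 35, 30, 25, 20, 15 → 10 (−5 each step).
Z — letters move forward 2 places in the alphabet, wrapping Z→A: Z, B, D, F, H, J → L.
Combining the parts gives [x=-192, y=10, z=L].

[x=-192, y=10, z=L]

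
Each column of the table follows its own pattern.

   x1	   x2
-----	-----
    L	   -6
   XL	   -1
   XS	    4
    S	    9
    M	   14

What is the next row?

Column x1: runs through clothing sizes XS→XL; L, XL, XS, S, M → L.
For the column x2, +5 each step: -6, -1, 4, 9, 14 → 19.
So the next row is L  19.

L  19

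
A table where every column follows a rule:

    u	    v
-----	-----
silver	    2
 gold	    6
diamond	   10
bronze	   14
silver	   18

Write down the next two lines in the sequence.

Column u goes silver, gold, diamond, bronze, silver → gold → diamond (repeats silver → gold → diamond → bronze).
For the column v, +4 each step: 2, 6, 10, 14, 18 → 22 → 26.
Putting the parts together: gold  22 and then diamond  26.

gold  22; diamond  26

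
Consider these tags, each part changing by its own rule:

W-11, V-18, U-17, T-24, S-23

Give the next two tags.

Letter: letters move back 1 place in the alphabet; W, V, U, T, S → R → Q.
Second component: 11, 18, 17, 24, 23 → 30 → 29 (alternating steps +7, −1, +7, −1, …).
So the next two tags are R-30 and Q-29.

R-30, Q-29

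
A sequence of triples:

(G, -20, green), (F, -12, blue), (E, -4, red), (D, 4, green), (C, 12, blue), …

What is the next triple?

(B, 20, red)

For the letter, letters move back 1 place in the alphabet: G, F, E, D, C → B.
Second component — +8 each step: -20, -12, -4, 4, 12 → 20.
Colour goes green, blue, red, green, blue → red (repeats green → blue → red).
So the next triple is (B, 20, red).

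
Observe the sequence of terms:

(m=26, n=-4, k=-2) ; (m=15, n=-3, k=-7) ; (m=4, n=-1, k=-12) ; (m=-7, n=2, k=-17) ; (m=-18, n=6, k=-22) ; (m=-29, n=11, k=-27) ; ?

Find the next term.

(m=-40, n=17, k=-32)

M: 26, 15, 4, -7, -18, -29 → -40 (−11 each step).
N — differences are 1, 2, 3, … (increasing by 1 each time): -4, -3, -1, 2, 6, 11 → 17.
K goes -2, -7, -12, -17, -22, -27 → -32 (−5 each step).
Putting it together: (m=-40, n=17, k=-32).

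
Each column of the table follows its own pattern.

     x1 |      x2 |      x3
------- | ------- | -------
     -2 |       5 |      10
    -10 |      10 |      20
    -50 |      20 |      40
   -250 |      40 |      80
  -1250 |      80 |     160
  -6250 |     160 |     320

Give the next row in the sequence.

-31250  320  640

Column x1: ×5 each step; -2, -10, -50, -250, -1250, -6250 → -31250.
Column x2: ×2 each step; 5, 10, 20, 40, 80, 160 → 320.
Column x3 goes 10, 20, 40, 80, 160, 320 → 640 (always 2 × the column x2).
Combining the parts gives -31250  320  640.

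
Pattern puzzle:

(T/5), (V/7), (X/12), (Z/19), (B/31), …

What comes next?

(D/50)

For the letter, letters move forward 2 places in the alphabet, wrapping Z→A: T, V, X, Z, B → D.
For the second coordinate, each term is the sum of the two before it: 5, 7, 12, 19, 31 → 50.
So the next pair is (D/50).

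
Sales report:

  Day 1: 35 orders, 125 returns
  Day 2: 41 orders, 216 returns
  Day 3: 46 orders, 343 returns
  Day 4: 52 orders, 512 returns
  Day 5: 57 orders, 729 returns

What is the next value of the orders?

63

For the orders, alternating steps +6, +5, +6, +5, …: 35, 41, 46, 52, 57 → 63.
Returns: perfect cubes: 5³, 6³, 7³, …; 125, 216, 343, 512, 729 → 1000.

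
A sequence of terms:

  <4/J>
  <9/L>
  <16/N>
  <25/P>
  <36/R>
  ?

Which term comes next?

<49/T>

For the first value, perfect squares: 2², 3², 4², …: 4, 9, 16, 25, 36 → 49.
Letter goes J, L, N, P, R → T (letters move forward 2 places in the alphabet).
Putting it together: <49/T>.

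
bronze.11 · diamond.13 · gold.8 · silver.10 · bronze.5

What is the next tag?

diamond.7

For the rank, repeats bronze → diamond → gold → silver: bronze, diamond, gold, silver, bronze → diamond.
Second component: 11, 13, 8, 10, 5 → 7 (alternating steps +2, −5, +2, −5, …).
Combining the parts gives diamond.7.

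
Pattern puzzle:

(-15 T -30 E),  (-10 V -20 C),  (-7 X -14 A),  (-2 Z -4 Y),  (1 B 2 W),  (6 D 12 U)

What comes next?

First entry: -15, -10, -7, -2, 1, 6 → 9 (alternating steps +5, +3, +5, +3, …).
First letter goes T, V, X, Z, B, D → F (letters move forward 2 places in the alphabet, wrapping Z→A).
Third entry goes -30, -20, -14, -4, 2, 12 → 18 (always 2 × the first entry).
Second letter goes E, C, A, Y, W, U → S (letters move back 2 places in the alphabet, wrapping A→Z).
Putting it together: (9 F 18 S).

(9 F 18 S)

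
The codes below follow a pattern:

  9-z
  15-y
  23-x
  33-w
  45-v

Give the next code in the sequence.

First component: differences are 6, 8, 10, … (increasing by 2 each time), so 9, 15, 23, 33, 45 → 59.
Letter: letters move back 1 place in the alphabet; z, y, x, w, v → u.
Putting it together: 59-u.

59-u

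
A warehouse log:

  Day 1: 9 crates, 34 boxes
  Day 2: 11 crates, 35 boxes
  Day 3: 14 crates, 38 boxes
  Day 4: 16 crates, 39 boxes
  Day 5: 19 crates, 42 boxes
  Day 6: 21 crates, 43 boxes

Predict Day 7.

Crates: 9, 11, 14, 16, 19, 21 → 24 (alternating steps +2, +3, +2, +3, …).
Boxes: alternating steps +1, +3, +1, +3, …; 34, 35, 38, 39, 42, 43 → 46.
Putting it together: 24 crates, 46 boxes.

24 crates, 46 boxes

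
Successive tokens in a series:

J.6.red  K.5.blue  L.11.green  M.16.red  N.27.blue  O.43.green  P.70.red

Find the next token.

Q.113.blue

Letter: letters move forward 1 place in the alphabet, so J, K, L, M, N, O, P → Q.
Second component — each term is the sum of the two before it: 6, 5, 11, 16, 27, 43, 70 → 113.
Colour: repeats red → blue → green, so red, blue, green, red, blue, green, red → blue.
Putting it together: Q.113.blue.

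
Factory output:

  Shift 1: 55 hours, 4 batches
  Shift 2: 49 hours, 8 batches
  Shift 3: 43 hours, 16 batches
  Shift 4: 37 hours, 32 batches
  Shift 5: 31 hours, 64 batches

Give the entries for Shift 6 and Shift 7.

25 hours, 128 batches; 19 hours, 256 batches

Hours: 55, 49, 43, 37, 31 → 25 → 19 (−6 each step).
For the batches, ×2 each step: 4, 8, 16, 32, 64 → 128 → 256.
Putting the parts together: 25 hours, 128 batches and then 19 hours, 256 batches.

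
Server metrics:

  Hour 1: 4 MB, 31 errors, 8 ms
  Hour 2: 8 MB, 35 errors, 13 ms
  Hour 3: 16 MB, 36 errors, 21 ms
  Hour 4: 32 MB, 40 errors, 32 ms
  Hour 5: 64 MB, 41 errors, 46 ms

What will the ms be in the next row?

63

Ms: 8, 13, 21, 32, 46 → 63 (differences are 5, 8, 11, … (increasing by 3 each time)).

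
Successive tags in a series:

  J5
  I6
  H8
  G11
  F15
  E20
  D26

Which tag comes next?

For the letter, letters move back 1 place in the alphabet: J, I, H, G, F, E, D → C.
Second component — differences are 1, 2, 3, … (increasing by 1 each time): 5, 6, 8, 11, 15, 20, 26 → 33.
Putting it together: C33.

C33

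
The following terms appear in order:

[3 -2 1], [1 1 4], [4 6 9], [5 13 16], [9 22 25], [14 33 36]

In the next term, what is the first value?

23

For the first value, each term is the sum of the two before it: 3, 1, 4, 5, 9, 14 → 23.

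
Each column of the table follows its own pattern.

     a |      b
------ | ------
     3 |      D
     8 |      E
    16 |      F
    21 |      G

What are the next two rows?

29  H; 34  I

Column a goes 3, 8, 16, 21 → 29 → 34 (alternating steps +5, +8, +5, +8, …).
Column b: letters move forward 1 place in the alphabet; D, E, F, G → H → I.
So the next two rows are 29  H and 34  I.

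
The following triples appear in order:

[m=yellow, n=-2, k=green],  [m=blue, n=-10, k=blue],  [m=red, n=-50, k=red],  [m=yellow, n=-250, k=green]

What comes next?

M goes yellow, blue, red, yellow → blue (repeats yellow → blue → red).
N: ×5 each step; -2, -10, -50, -250 → -1250.
K: repeats green → blue → red, so green, blue, red, green → blue.
So the next triple is [m=blue, n=-1250, k=blue].

[m=blue, n=-1250, k=blue]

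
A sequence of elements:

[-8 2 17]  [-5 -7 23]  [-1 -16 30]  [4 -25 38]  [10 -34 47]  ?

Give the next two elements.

[17 -43 57], [25 -52 68]

First coordinate: differences are 3, 4, 5, … (increasing by 1 each time); -8, -5, -1, 4, 10 → 17 → 25.
For the second coordinate, −9 each step: 2, -7, -16, -25, -34 → -43 → -52.
Third coordinate — differences are 6, 7, 8, … (increasing by 1 each time): 17, 23, 30, 38, 47 → 57 → 68.
So the next two elements are [17 -43 57] and [25 -52 68].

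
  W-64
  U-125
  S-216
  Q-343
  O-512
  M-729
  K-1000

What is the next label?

I-1331

Letter: W, U, S, Q, O, M, K → I (letters move back 2 places in the alphabet).
Second component: 64, 125, 216, 343, 512, 729, 1000 → 1331 (perfect cubes: 4³, 5³, 6³, …).
Combining the parts gives I-1331.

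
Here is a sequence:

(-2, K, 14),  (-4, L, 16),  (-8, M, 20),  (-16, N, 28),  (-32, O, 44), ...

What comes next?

(-64, P, 76)

First value: ×2 each step, so -2, -4, -8, -16, -32 → -64.
Letter: letters move forward 1 place in the alphabet, so K, L, M, N, O → P.
Third value — together with the first value always sums to 12: 14, 16, 20, 28, 44 → 76.
So the next triple is (-64, P, 76).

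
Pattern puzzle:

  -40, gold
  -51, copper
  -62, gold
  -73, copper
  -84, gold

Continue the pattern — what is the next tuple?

-95, copper

First slot: −11 each step, so -40, -51, -62, -73, -84 → -95.
Metal: gold, copper, gold, copper, gold → copper (alternates gold ↔ copper).
Putting it together: -95, copper.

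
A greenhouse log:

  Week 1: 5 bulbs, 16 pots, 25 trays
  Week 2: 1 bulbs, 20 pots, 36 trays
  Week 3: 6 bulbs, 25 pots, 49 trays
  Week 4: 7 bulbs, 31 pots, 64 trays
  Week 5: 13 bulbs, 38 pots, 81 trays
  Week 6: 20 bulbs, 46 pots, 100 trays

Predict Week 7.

33 bulbs, 55 pots, 121 trays

For the bulbs, each term is the sum of the two before it: 5, 1, 6, 7, 13, 20 → 33.
Pots — differences are 4, 5, 6, … (increasing by 1 each time): 16, 20, 25, 31, 38, 46 → 55.
Trays: 25, 36, 49, 64, 81, 100 → 121 (perfect squares: 5², 6², 7², …).
Combining the parts gives 33 bulbs, 55 pots, 121 trays.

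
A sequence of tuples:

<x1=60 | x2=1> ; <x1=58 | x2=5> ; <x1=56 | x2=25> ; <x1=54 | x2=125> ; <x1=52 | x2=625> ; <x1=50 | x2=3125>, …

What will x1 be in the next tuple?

X1: −2 each step, so 60, 58, 56, 54, 52, 50 → 48.

48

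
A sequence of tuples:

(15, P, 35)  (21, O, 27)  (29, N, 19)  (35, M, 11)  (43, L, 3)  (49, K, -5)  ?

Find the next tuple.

First component: 15, 21, 29, 35, 43, 49 → 57 (alternating steps +6, +8, +6, +8, …).
For the letter, letters move back 1 place in the alphabet: P, O, N, M, L, K → J.
For the third component, −8 each step: 35, 27, 19, 11, 3, -5 → -13.
So the next tuple is (57, J, -13).

(57, J, -13)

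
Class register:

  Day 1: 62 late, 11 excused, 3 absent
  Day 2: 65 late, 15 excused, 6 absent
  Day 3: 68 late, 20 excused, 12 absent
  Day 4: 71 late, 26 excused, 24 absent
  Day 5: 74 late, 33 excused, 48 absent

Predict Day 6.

77 late, 41 excused, 96 absent

Late goes 62, 65, 68, 71, 74 → 77 (+3 each step).
Excused: 11, 15, 20, 26, 33 → 41 (differences are 4, 5, 6, … (increasing by 1 each time)).
Absent: 3, 6, 12, 24, 48 → 96 (×2 each step).
Combining the parts gives 77 late, 41 excused, 96 absent.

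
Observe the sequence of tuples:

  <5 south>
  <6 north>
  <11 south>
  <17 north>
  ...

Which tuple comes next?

<28 south>

First slot: 5, 6, 11, 17 → 28 (each term is the sum of the two before it).
For the direction, alternates south ↔ north: south, north, south, north → south.
Combining the parts gives <28 south>.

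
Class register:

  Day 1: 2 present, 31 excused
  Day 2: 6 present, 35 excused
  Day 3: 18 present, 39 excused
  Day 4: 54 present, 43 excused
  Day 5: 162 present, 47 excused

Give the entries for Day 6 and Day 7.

Present — ×3 each step: 2, 6, 18, 54, 162 → 486 → 1458.
For the excused, +4 each step: 31, 35, 39, 43, 47 → 51 → 55.
So the next two lines are 486 present, 51 excused and 1458 present, 55 excused.

486 present, 51 excused; 1458 present, 55 excused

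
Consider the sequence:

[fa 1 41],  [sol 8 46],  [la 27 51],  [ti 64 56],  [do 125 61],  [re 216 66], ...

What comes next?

Note — runs through the solfège scale do→ti: fa, sol, la, ti, do, re → mi.
For the second slot, perfect cubes: 1³, 2³, 3³, …: 1, 8, 27, 64, 125, 216 → 343.
Third slot — +5 each step: 41, 46, 51, 56, 61, 66 → 71.
Combining the parts gives [mi 343 71].

[mi 343 71]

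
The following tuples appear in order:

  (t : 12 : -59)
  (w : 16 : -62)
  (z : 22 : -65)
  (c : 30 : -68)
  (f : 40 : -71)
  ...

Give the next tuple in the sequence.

(i : 52 : -74)

Letter goes t, w, z, c, f → i (letters move forward 3 places in the alphabet, wrapping Z→A).
Second entry: differences are 4, 6, 8, … (increasing by 2 each time); 12, 16, 22, 30, 40 → 52.
Third entry: -59, -62, -65, -68, -71 → -74 (−3 each step).
So the next tuple is (i : 52 : -74).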